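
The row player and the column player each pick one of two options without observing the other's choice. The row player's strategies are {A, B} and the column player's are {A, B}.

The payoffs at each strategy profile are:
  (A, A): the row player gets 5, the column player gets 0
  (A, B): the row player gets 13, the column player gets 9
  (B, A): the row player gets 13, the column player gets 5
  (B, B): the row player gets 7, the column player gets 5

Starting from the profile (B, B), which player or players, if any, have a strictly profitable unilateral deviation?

The row player at (B, B) earns 7; deviating to A yields 13 — a strict improvement.
The column player earns 5; deviating to A yields 5 — not better.
Only the row player has a strictly profitable deviation.

The row player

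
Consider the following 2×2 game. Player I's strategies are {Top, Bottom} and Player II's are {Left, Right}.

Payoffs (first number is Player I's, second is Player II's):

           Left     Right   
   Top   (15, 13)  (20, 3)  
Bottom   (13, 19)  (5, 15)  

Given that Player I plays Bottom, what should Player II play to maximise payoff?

Against Bottom, Player II earns 19 from Left and 15 from Right.
So Left is the best response.

Left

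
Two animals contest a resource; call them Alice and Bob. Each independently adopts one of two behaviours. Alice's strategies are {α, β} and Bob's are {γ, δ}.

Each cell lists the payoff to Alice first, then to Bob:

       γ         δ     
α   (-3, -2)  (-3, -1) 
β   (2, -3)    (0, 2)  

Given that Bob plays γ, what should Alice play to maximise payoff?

β

Against γ, Alice earns -3 from α and 2 from β.
So β is the best response.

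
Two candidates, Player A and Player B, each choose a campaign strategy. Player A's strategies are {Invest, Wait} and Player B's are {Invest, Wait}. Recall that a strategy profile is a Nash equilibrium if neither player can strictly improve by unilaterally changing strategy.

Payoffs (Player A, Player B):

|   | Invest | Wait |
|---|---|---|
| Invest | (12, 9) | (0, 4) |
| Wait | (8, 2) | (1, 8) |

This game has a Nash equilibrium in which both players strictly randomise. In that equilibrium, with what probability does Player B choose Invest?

1/5

Let y be the probability that Player B plays Invest. In a completely mixed equilibrium, Player A must be indifferent between Invest and Wait.
Player A's expected payoff from Invest is 12y; from Wait it is 8y + (1−y).
Setting these equal: 12y = 7y + 1, so y = 1/5.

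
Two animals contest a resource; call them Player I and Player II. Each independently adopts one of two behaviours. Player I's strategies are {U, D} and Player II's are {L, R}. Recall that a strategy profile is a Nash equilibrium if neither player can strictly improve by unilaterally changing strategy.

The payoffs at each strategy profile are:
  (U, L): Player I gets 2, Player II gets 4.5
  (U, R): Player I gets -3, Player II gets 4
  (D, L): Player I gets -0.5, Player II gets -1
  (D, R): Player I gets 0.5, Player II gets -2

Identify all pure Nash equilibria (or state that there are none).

(U, L)

(U, L): Player I gets 2 ≥ -0.5 from D, and Player II gets 4.5 ≥ 4 from R — Nash equilibrium.
(U, R): Player I prefers D (0.5 > -3); Player II prefers L (4.5 > 4) — not an equilibrium.
(D, L): Player I prefers U (2 > -0.5) — not an equilibrium.
(D, R): Player II prefers L (-1 > -2) — not an equilibrium.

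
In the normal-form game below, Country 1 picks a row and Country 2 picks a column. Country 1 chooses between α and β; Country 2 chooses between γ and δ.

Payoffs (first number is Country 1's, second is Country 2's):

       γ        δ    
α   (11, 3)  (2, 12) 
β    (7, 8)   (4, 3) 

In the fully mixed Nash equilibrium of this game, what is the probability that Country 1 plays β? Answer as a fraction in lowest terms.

Let x be the probability that Country 1 plays α. In a completely mixed equilibrium, Country 2 must be indifferent between γ and δ.
Country 2's expected payoff from γ is 3x + 8(1−x); from δ it is 12x + 3(1−x).
Setting these equal: −5x + 8 = 9x + 3, so x = 5/14.
Therefore Country 1 plays β with probability 1 − 5/14 = 9/14.

9/14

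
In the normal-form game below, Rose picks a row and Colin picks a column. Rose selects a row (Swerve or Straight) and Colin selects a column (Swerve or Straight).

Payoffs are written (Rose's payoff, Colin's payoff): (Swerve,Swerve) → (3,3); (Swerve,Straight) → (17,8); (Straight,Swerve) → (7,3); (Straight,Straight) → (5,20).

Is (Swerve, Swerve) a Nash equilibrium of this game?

At (Swerve, Swerve), Rose earns 3; switching to Straight would give 7, so Rose would deviate.
Colin earns 3; switching to Straight would give 8, so Colin would deviate.
Since at least one player can profitably deviate, this is not a Nash equilibrium.

No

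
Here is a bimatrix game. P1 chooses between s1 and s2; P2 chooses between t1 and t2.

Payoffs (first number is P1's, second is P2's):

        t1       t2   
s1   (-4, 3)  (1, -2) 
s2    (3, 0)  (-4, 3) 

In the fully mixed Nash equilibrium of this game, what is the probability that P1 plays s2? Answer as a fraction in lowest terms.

Let x be the probability that P1 plays s1. In a completely mixed equilibrium, P2 must be indifferent between t1 and t2.
P2's expected payoff from t1 is 3x; from t2 it is −2x + 3(1−x).
Setting these equal: 3x = −5x + 3, so x = 3/8.
Therefore P1 plays s2 with probability 1 − 3/8 = 5/8.

5/8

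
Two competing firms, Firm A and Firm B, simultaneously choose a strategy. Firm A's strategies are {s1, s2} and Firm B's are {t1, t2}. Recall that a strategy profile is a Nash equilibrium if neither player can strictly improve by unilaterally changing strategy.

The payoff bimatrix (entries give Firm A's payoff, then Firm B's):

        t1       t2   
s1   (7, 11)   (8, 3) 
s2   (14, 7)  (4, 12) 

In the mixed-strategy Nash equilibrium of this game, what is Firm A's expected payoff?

84/11

First find q, the probability Firm B plays t1, from Firm A's indifference between s1 and s2: 7q + 8(1−q) = 14q + 4(1−q), giving q = 4/11.
Since Firm A is indifferent in equilibrium, Firm A's expected payoff equals the payoff from either row against (4/11, 7/11). Using s1: 7(4/11) + 8(7/11) = 84/11.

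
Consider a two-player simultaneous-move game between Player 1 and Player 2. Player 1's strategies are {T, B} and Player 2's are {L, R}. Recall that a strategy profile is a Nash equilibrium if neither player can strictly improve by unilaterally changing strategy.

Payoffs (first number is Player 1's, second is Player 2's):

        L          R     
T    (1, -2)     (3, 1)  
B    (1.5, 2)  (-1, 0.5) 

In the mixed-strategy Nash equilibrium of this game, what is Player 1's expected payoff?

11/9

First find q, the probability Player 2 plays L, from Player 1's indifference between T and B: q + 3(1−q) = 1.5q − (1−q), giving q = 8/9.
Since Player 1 is indifferent in equilibrium, Player 1's expected payoff equals the payoff from either row against (8/9, 1/9). Using T: (8/9) + 3(1/9) = 11/9.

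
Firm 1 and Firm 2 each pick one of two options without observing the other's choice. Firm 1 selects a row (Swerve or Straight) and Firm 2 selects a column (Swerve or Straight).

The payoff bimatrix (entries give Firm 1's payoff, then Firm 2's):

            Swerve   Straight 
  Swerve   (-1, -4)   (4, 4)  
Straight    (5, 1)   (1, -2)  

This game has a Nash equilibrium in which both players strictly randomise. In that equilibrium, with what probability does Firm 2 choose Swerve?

1/3

Let q be the probability that Firm 2 plays Swerve. In a completely mixed equilibrium, Firm 1 must be indifferent between Swerve and Straight.
Firm 1's expected payoff from Swerve is −q + 4(1−q); from Straight it is 5q + (1−q).
Setting these equal: −5q + 4 = 4q + 1, so q = 1/3.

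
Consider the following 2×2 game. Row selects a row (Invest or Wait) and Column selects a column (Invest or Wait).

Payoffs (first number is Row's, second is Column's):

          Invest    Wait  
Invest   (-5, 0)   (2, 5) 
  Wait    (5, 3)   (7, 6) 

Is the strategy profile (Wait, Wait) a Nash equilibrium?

Yes

At (Wait, Wait), Row earns 7; switching to Invest would give 2, so Row has no profitable deviation.
Column earns 6; switching to Invest would give 3, so Column has no profitable deviation.
Neither player can gain by a unilateral deviation, so this profile is a Nash equilibrium.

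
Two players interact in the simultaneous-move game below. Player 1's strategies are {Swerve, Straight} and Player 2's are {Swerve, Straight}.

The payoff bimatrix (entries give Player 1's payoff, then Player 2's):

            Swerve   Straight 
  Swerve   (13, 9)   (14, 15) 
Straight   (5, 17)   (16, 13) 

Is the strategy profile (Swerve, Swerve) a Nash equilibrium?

At (Swerve, Swerve), Player 1 earns 13; switching to Straight would give 5, so Player 1 has no profitable deviation.
Player 2 earns 9; switching to Straight would give 15, so Player 2 would deviate.
Since at least one player can profitably deviate, this is not a Nash equilibrium.

No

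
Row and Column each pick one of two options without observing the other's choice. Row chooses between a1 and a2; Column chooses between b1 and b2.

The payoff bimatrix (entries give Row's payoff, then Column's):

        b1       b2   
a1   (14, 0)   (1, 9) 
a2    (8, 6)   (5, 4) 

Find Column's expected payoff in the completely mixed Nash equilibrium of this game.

54/11

First find x, the probability Row plays a1, from Column's indifference between b1 and b2: 6(1−x) = 9x + 4(1−x), giving x = 2/11.
Since Column is indifferent in equilibrium, Column's expected payoff equals the payoff from either column against (2/11, 9/11). Using b1: 6(9/11) = 54/11.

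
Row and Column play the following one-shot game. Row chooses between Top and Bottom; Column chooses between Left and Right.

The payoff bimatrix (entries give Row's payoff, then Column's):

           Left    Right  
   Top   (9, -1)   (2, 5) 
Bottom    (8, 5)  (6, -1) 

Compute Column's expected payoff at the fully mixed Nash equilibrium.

2

First find p, the probability Row plays Top, from Column's indifference between Left and Right: −p + 5(1−p) = 5p − (1−p), giving p = 1/2.
Since Column is indifferent in equilibrium, Column's expected payoff equals the payoff from either column against (1/2, 1/2). Using Left: −(1/2) + 5(1/2) = 2.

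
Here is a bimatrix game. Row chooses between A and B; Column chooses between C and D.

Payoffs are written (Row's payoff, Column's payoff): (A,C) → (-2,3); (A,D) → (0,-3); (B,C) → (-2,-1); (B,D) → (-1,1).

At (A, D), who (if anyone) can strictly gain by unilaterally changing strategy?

Row at (A, D) earns 0; deviating to B yields -1 — not better.
Column earns -3; deviating to C yields 3 — a strict improvement.
Only Column has a strictly profitable deviation.

Column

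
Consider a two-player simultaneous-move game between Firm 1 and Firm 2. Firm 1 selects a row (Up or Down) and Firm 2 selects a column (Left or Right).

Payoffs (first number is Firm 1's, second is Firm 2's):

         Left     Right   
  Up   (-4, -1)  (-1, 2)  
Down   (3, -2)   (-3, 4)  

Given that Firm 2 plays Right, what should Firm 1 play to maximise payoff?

Up

Against Right, Firm 1 earns -1 from Up and -3 from Down.
So Up is the best response.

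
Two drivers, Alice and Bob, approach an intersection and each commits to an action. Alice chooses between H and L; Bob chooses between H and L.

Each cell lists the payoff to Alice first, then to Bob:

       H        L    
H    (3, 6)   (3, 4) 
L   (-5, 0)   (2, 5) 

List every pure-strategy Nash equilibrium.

(H, H): Alice gets 3 ≥ -5 from L, and Bob gets 6 ≥ 4 from L — Nash equilibrium.
(H, L): Bob prefers H (6 > 4) — not an equilibrium.
(L, H): Alice prefers H (3 > -5); Bob prefers L (5 > 0) — not an equilibrium.
(L, L): Alice prefers H (3 > 2) — not an equilibrium.

(H, H)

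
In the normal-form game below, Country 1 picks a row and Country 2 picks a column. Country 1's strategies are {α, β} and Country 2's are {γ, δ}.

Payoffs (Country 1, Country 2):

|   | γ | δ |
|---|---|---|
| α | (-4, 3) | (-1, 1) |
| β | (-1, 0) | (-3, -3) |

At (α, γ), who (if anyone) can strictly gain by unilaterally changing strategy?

Country 1

Country 1 at (α, γ) earns -4; deviating to β yields -1 — a strict improvement.
Country 2 earns 3; deviating to δ yields 1 — not better.
Only Country 1 has a strictly profitable deviation.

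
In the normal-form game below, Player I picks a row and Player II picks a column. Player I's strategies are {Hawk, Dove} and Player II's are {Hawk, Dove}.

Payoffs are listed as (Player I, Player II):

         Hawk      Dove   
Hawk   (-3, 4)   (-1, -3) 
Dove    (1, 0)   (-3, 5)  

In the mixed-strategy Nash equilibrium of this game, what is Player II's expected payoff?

5/3

First find p, the probability Player I plays Hawk, from Player II's indifference between Hawk and Dove: 4p = −3p + 5(1−p), giving p = 5/12.
Since Player II is indifferent in equilibrium, Player II's expected payoff equals the payoff from either column against (5/12, 7/12). Using Hawk: 4(5/12) = 5/3.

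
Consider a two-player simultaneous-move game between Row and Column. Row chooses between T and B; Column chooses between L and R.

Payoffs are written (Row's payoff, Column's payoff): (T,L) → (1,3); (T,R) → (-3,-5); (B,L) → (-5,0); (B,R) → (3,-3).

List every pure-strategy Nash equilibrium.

(T, L)

(T, L): Row gets 1 ≥ -5 from B, and Column gets 3 ≥ -5 from R — Nash equilibrium.
(T, R): Row prefers B (3 > -3); Column prefers L (3 > -5) — not an equilibrium.
(B, L): Row prefers T (1 > -5) — not an equilibrium.
(B, R): Column prefers L (0 > -3) — not an equilibrium.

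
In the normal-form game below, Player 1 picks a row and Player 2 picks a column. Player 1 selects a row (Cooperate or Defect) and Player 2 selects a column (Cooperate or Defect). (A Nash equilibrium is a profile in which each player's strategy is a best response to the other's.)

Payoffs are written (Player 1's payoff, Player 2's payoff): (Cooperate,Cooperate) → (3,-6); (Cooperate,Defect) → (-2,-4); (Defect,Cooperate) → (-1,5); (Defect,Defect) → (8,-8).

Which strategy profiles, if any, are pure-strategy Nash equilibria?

none

(Cooperate, Cooperate): Player 2 prefers Defect (-4 > -6) — not an equilibrium.
(Cooperate, Defect): Player 1 prefers Defect (8 > -2) — not an equilibrium.
(Defect, Cooperate): Player 1 prefers Cooperate (3 > -1) — not an equilibrium.
(Defect, Defect): Player 2 prefers Cooperate (5 > -8) — not an equilibrium.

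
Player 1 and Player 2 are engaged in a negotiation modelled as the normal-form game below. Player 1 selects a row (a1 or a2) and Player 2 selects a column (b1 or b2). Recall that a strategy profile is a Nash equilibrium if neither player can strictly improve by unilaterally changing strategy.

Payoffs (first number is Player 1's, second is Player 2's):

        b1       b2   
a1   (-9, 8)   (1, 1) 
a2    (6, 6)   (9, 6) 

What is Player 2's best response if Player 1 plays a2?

Against a2, Player 2 earns 6 from b1 and 6 from b2.
So either strategy is a best response.

either — both b1 and b2 are best responses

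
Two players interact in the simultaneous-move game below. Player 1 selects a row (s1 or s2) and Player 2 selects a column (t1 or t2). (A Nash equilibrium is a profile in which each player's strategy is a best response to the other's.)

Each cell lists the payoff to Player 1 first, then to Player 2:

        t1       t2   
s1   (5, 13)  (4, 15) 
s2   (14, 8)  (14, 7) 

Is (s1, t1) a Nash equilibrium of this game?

At (s1, t1), Player 1 earns 5; switching to s2 would give 14, so Player 1 would deviate.
Player 2 earns 13; switching to t2 would give 15, so Player 2 would deviate.
Since at least one player can profitably deviate, this is not a Nash equilibrium.

No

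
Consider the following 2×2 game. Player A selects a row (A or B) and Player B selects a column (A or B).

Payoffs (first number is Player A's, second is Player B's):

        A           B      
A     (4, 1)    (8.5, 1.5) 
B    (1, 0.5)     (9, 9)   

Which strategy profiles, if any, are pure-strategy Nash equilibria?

(B, B)

(A, A): Player B prefers B (1.5 > 1) — not an equilibrium.
(A, B): Player A prefers B (9 > 8.5) — not an equilibrium.
(B, A): Player A prefers A (4 > 1); Player B prefers B (9 > 0.5) — not an equilibrium.
(B, B): Player A gets 9 ≥ 8.5 from A, and Player B gets 9 ≥ 0.5 from A — Nash equilibrium.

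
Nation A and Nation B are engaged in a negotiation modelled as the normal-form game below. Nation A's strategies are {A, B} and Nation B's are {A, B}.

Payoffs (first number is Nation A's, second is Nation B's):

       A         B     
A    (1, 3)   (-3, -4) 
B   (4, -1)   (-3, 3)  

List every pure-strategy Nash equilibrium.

(A, A): Nation A prefers B (4 > 1) — not an equilibrium.
(A, B): Nation B prefers A (3 > -4) — not an equilibrium.
(B, A): Nation B prefers B (3 > -1) — not an equilibrium.
(B, B): Nation A gets -3 ≥ -3 from A, and Nation B gets 3 ≥ -1 from A — Nash equilibrium.

(B, B)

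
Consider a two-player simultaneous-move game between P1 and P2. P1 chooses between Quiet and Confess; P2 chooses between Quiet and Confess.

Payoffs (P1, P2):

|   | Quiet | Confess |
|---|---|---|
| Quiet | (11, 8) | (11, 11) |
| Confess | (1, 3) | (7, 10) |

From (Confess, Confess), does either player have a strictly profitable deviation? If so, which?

P1 at (Confess, Confess) earns 7; deviating to Quiet yields 11 — a strict improvement.
P2 earns 10; deviating to Quiet yields 3 — not better.
Only P1 has a strictly profitable deviation.

P1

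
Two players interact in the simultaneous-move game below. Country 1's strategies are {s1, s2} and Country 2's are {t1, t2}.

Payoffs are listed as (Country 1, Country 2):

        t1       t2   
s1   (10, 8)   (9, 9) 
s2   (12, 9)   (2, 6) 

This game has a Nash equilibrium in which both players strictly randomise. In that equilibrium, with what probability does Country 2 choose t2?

2/9

Let c be the probability that Country 2 plays t1. In a completely mixed equilibrium, Country 1 must be indifferent between s1 and s2.
Country 1's expected payoff from s1 is 10c + 9(1−c); from s2 it is 12c + 2(1−c).
Setting these equal: c + 9 = 10c + 2, so c = 7/9.
Therefore Country 2 plays t2 with probability 1 − 7/9 = 2/9.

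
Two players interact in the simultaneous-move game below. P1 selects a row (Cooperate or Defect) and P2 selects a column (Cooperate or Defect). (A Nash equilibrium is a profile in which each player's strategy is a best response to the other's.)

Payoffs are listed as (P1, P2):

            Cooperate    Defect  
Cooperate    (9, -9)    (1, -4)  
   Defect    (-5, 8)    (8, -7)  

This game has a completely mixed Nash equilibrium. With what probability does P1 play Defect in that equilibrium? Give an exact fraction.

1/4

Let x be the probability that P1 plays Cooperate. In a completely mixed equilibrium, P2 must be indifferent between Cooperate and Defect.
P2's expected payoff from Cooperate is −9x + 8(1−x); from Defect it is −4x − 7(1−x).
Setting these equal: −17x + 8 = 3x − 7, so x = 3/4.
Therefore P1 plays Defect with probability 1 − 3/4 = 1/4.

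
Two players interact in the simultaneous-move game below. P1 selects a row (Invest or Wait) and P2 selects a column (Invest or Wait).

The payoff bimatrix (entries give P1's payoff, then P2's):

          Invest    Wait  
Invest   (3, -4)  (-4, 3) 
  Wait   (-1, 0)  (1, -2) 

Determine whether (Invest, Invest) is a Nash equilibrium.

At (Invest, Invest), P1 earns 3; switching to Wait would give -1, so P1 has no profitable deviation.
P2 earns -4; switching to Wait would give 3, so P2 would deviate.
Since at least one player can profitably deviate, this is not a Nash equilibrium.

No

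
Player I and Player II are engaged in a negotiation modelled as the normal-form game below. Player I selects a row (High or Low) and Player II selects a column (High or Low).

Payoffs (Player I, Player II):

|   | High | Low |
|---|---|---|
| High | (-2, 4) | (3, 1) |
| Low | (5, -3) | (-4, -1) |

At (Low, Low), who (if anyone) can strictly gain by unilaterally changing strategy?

Player I

Player I at (Low, Low) earns -4; deviating to High yields 3 — a strict improvement.
Player II earns -1; deviating to High yields -3 — not better.
Only Player I has a strictly profitable deviation.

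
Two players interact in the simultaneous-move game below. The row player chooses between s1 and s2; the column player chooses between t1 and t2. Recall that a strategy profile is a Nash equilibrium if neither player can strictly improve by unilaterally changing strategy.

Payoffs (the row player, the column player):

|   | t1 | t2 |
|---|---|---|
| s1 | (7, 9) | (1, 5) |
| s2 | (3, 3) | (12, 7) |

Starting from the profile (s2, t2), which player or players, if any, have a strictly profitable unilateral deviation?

The row player at (s2, t2) earns 12; deviating to s1 yields 1 — not better.
The column player earns 7; deviating to t1 yields 3 — not better.
Neither player can strictly improve; the profile is a Nash equilibrium.

Neither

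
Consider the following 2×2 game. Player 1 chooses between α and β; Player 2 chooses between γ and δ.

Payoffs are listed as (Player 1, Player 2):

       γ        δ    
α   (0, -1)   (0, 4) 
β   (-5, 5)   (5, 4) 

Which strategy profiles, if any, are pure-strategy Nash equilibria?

none

(α, γ): Player 2 prefers δ (4 > -1) — not an equilibrium.
(α, δ): Player 1 prefers β (5 > 0) — not an equilibrium.
(β, γ): Player 1 prefers α (0 > -5) — not an equilibrium.
(β, δ): Player 2 prefers γ (5 > 4) — not an equilibrium.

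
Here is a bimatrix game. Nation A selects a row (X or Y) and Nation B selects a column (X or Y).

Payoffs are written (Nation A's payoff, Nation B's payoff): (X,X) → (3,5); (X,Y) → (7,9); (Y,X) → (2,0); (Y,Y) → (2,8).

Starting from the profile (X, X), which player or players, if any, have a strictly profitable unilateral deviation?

Nation A at (X, X) earns 3; deviating to Y yields 2 — not better.
Nation B earns 5; deviating to Y yields 9 — a strict improvement.
Only Nation B has a strictly profitable deviation.

Nation B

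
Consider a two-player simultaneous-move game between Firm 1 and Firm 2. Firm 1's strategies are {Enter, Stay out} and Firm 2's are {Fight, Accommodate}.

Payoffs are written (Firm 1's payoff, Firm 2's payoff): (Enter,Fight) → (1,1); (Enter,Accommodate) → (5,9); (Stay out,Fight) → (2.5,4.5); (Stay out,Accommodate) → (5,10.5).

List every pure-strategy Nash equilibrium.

(Enter, Accommodate) and (Stay out, Accommodate)

(Enter, Fight): Firm 1 prefers Stay out (2.5 > 1); Firm 2 prefers Accommodate (9 > 1) — not an equilibrium.
(Enter, Accommodate): Firm 1 gets 5 ≥ 5 from Stay out, and Firm 2 gets 9 ≥ 1 from Fight — Nash equilibrium.
(Stay out, Fight): Firm 2 prefers Accommodate (10.5 > 4.5) — not an equilibrium.
(Stay out, Accommodate): Firm 1 gets 5 ≥ 5 from Enter, and Firm 2 gets 10.5 ≥ 4.5 from Fight — Nash equilibrium.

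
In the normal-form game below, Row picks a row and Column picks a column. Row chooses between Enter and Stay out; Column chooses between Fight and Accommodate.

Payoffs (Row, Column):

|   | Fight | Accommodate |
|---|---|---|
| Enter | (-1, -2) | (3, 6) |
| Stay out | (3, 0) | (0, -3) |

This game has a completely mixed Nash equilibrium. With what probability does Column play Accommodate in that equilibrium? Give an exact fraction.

4/7

Let y be the probability that Column plays Fight. In a completely mixed equilibrium, Row must be indifferent between Enter and Stay out.
Row's expected payoff from Enter is −y + 3(1−y); from Stay out it is 3y.
Setting these equal: −4y + 3 = 3y, so y = 3/7.
Therefore Column plays Accommodate with probability 1 − 3/7 = 4/7.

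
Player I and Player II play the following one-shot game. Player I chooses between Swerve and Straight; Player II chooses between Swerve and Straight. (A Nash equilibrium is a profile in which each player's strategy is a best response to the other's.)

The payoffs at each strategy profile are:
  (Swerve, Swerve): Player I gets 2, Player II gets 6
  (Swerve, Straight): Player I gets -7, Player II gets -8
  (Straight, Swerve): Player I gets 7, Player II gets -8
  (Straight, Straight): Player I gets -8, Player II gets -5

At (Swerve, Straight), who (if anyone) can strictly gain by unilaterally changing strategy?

Player II

Player I at (Swerve, Straight) earns -7; deviating to Straight yields -8 — not better.
Player II earns -8; deviating to Swerve yields 6 — a strict improvement.
Only Player II has a strictly profitable deviation.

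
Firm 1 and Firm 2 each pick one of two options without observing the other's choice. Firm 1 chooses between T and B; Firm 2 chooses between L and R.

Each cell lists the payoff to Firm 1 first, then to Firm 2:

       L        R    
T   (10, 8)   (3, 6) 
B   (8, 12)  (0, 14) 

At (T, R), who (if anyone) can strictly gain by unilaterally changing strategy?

Firm 2

Firm 1 at (T, R) earns 3; deviating to B yields 0 — not better.
Firm 2 earns 6; deviating to L yields 8 — a strict improvement.
Only Firm 2 has a strictly profitable deviation.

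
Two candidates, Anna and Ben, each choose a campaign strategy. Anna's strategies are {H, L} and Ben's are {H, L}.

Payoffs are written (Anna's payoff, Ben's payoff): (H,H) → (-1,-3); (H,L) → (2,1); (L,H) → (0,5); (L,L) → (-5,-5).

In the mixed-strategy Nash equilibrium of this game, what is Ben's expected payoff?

First find p, the probability Anna plays H, from Ben's indifference between H and L: −3p + 5(1−p) = p − 5(1−p), giving p = 5/7.
Since Ben is indifferent in equilibrium, Ben's expected payoff equals the payoff from either column against (5/7, 2/7). Using H: −3(5/7) + 5(2/7) = -5/7.

-5/7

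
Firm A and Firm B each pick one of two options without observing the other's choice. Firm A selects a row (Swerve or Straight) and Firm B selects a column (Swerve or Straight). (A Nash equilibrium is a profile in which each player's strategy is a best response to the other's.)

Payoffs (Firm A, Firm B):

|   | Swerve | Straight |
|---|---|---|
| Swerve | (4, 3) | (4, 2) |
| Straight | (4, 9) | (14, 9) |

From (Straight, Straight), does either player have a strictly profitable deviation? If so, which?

Neither

Firm A at (Straight, Straight) earns 14; deviating to Swerve yields 4 — not better.
Firm B earns 9; deviating to Swerve yields 9 — not better.
Neither player can strictly improve; the profile is a Nash equilibrium.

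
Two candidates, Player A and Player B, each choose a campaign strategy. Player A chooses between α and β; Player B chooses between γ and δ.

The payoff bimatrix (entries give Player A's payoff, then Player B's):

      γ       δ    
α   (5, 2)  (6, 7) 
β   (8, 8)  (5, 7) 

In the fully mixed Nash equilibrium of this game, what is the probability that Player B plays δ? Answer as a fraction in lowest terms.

3/4

Let y be the probability that Player B plays γ. In a completely mixed equilibrium, Player A must be indifferent between α and β.
Player A's expected payoff from α is 5y + 6(1−y); from β it is 8y + 5(1−y).
Setting these equal: −y + 6 = 3y + 5, so y = 1/4.
Therefore Player B plays δ with probability 1 − 1/4 = 3/4.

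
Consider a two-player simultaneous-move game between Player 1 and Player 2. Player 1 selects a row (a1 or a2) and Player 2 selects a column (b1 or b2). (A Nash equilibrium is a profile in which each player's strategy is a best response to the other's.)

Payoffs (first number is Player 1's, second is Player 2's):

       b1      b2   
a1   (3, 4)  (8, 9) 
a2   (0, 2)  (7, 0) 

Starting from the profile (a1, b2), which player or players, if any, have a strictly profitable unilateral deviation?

Player 1 at (a1, b2) earns 8; deviating to a2 yields 7 — not better.
Player 2 earns 9; deviating to b1 yields 4 — not better.
Neither player can strictly improve; the profile is a Nash equilibrium.

Neither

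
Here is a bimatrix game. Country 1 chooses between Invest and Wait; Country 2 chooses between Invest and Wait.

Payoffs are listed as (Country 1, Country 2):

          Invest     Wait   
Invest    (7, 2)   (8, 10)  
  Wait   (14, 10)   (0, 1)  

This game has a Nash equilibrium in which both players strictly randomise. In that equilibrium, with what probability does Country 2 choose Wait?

7/15

Let q be the probability that Country 2 plays Invest. In a completely mixed equilibrium, Country 1 must be indifferent between Invest and Wait.
Country 1's expected payoff from Invest is 7q + 8(1−q); from Wait it is 14q.
Setting these equal: −q + 8 = 14q, so q = 8/15.
Therefore Country 2 plays Wait with probability 1 − 8/15 = 7/15.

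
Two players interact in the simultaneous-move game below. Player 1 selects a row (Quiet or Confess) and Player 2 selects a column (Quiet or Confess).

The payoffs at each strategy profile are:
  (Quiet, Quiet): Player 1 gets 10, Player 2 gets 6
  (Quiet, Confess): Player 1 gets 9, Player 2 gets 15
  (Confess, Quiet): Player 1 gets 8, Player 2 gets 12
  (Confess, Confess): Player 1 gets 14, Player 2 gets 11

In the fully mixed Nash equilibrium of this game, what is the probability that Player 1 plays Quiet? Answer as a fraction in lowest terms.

Let x be the probability that Player 1 plays Quiet. In a completely mixed equilibrium, Player 2 must be indifferent between Quiet and Confess.
Player 2's expected payoff from Quiet is 6x + 12(1−x); from Confess it is 15x + 11(1−x).
Setting these equal: −6x + 12 = 4x + 11, so x = 1/10.

1/10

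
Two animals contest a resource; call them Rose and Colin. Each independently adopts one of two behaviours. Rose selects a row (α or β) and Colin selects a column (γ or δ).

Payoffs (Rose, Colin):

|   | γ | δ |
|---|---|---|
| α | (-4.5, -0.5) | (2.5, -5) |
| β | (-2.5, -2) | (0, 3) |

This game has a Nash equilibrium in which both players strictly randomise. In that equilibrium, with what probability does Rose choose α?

Let x be the probability that Rose plays α. In a completely mixed equilibrium, Colin must be indifferent between γ and δ.
Colin's expected payoff from γ is −0.5x − 2(1−x); from δ it is −5x + 3(1−x).
Setting these equal: 1.5x − 2 = −8x + 3, so x = 10/19.

10/19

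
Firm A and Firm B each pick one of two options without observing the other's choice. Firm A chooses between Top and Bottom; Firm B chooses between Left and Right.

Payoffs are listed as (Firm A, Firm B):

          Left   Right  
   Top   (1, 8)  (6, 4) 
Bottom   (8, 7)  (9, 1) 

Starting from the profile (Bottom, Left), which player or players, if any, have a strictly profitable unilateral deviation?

Neither

Firm A at (Bottom, Left) earns 8; deviating to Top yields 1 — not better.
Firm B earns 7; deviating to Right yields 1 — not better.
Neither player can strictly improve; the profile is a Nash equilibrium.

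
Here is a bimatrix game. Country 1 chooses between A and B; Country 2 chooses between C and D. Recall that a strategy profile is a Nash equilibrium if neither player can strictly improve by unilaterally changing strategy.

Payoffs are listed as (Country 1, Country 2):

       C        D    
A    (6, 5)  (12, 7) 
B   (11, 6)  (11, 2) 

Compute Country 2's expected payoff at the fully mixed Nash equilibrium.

16/3

First find p, the probability Country 1 plays A, from Country 2's indifference between C and D: 5p + 6(1−p) = 7p + 2(1−p), giving p = 2/3.
Since Country 2 is indifferent in equilibrium, Country 2's expected payoff equals the payoff from either column against (2/3, 1/3). Using C: 5(2/3) + 6(1/3) = 16/3.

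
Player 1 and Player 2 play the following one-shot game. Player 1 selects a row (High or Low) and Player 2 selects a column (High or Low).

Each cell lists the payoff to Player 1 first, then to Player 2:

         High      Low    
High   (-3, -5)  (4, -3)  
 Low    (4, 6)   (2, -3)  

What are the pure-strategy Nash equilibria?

(High, Low) and (Low, High)

(High, High): Player 1 prefers Low (4 > -3); Player 2 prefers Low (-3 > -5) — not an equilibrium.
(High, Low): Player 1 gets 4 ≥ 2 from Low, and Player 2 gets -3 ≥ -5 from High — Nash equilibrium.
(Low, High): Player 1 gets 4 ≥ -3 from High, and Player 2 gets 6 ≥ -3 from Low — Nash equilibrium.
(Low, Low): Player 1 prefers High (4 > 2); Player 2 prefers High (6 > -3) — not an equilibrium.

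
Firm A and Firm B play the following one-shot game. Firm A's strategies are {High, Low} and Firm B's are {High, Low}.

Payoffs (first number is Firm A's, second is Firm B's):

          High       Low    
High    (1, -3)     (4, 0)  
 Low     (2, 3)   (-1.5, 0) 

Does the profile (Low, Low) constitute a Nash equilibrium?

At (Low, Low), Firm A earns -1.5; switching to High would give 4, so Firm A would deviate.
Firm B earns 0; switching to High would give 3, so Firm B would deviate.
Since at least one player can profitably deviate, this is not a Nash equilibrium.

No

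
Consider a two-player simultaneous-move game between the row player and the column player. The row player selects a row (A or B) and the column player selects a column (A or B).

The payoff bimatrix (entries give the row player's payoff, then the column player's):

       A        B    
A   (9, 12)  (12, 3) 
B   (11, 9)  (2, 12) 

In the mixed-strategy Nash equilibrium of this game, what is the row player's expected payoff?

19/2

First find q, the probability the column player plays A, from the row player's indifference between A and B: 9q + 12(1−q) = 11q + 2(1−q), giving q = 5/6.
Since the row player is indifferent in equilibrium, the row player's expected payoff equals the payoff from either row against (5/6, 1/6). Using A: 9(5/6) + 12(1/6) = 19/2.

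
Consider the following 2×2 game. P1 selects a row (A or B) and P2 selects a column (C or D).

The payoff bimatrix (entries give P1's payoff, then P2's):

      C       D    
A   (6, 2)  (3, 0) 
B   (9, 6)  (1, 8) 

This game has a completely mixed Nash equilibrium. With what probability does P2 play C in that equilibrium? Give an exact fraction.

Let c be the probability that P2 plays C. In a completely mixed equilibrium, P1 must be indifferent between A and B.
P1's expected payoff from A is 6c + 3(1−c); from B it is 9c + (1−c).
Setting these equal: 3c + 3 = 8c + 1, so c = 2/5.

2/5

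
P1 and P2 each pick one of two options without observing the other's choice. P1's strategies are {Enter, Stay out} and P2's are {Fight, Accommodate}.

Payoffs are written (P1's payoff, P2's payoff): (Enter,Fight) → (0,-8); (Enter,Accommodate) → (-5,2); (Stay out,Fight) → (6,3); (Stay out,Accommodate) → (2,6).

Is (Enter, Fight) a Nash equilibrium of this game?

At (Enter, Fight), P1 earns 0; switching to Stay out would give 6, so P1 would deviate.
P2 earns -8; switching to Accommodate would give 2, so P2 would deviate.
Since at least one player can profitably deviate, this is not a Nash equilibrium.

No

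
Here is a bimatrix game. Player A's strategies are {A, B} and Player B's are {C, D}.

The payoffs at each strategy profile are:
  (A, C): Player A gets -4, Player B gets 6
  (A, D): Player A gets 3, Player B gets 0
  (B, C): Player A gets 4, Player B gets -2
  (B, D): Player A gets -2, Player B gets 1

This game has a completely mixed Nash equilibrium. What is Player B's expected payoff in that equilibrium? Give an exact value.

First find p, the probability Player A plays A, from Player B's indifference between C and D: 6p − 2(1−p) = (1−p), giving p = 1/3.
Since Player B is indifferent in equilibrium, Player B's expected payoff equals the payoff from either column against (1/3, 2/3). Using C: 6(1/3) − 2(2/3) = 2/3.

2/3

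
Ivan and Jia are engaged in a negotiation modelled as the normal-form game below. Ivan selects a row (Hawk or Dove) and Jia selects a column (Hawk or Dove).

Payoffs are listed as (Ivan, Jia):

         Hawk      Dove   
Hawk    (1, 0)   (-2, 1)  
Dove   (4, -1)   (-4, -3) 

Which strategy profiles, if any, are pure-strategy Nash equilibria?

(Hawk, Dove) and (Dove, Hawk)

(Hawk, Hawk): Ivan prefers Dove (4 > 1); Jia prefers Dove (1 > 0) — not an equilibrium.
(Hawk, Dove): Ivan gets -2 ≥ -4 from Dove, and Jia gets 1 ≥ 0 from Hawk — Nash equilibrium.
(Dove, Hawk): Ivan gets 4 ≥ 1 from Hawk, and Jia gets -1 ≥ -3 from Dove — Nash equilibrium.
(Dove, Dove): Ivan prefers Hawk (-2 > -4); Jia prefers Hawk (-1 > -3) — not an equilibrium.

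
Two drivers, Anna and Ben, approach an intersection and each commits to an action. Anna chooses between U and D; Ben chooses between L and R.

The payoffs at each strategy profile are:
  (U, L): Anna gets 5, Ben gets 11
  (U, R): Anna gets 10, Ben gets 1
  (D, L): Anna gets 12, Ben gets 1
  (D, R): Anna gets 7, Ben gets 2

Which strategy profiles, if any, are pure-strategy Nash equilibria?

none

(U, L): Anna prefers D (12 > 5) — not an equilibrium.
(U, R): Ben prefers L (11 > 1) — not an equilibrium.
(D, L): Ben prefers R (2 > 1) — not an equilibrium.
(D, R): Anna prefers U (10 > 7) — not an equilibrium.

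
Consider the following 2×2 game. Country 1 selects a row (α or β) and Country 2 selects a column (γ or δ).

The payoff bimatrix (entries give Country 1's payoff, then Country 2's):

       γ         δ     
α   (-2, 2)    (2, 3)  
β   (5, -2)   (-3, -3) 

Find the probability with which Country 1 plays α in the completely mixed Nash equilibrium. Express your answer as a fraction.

Let p be the probability that Country 1 plays α. In a completely mixed equilibrium, Country 2 must be indifferent between γ and δ.
Country 2's expected payoff from γ is 2p − 2(1−p); from δ it is 3p − 3(1−p).
Setting these equal: 4p − 2 = 6p − 3, so p = 1/2.

1/2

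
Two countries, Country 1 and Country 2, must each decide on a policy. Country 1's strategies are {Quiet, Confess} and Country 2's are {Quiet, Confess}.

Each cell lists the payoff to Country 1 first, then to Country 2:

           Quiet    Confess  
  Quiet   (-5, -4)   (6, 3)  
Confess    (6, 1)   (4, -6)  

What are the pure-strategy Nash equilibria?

(Quiet, Quiet): Country 1 prefers Confess (6 > -5); Country 2 prefers Confess (3 > -4) — not an equilibrium.
(Quiet, Confess): Country 1 gets 6 ≥ 4 from Confess, and Country 2 gets 3 ≥ -4 from Quiet — Nash equilibrium.
(Confess, Quiet): Country 1 gets 6 ≥ -5 from Quiet, and Country 2 gets 1 ≥ -6 from Confess — Nash equilibrium.
(Confess, Confess): Country 1 prefers Quiet (6 > 4); Country 2 prefers Quiet (1 > -6) — not an equilibrium.

(Quiet, Confess) and (Confess, Quiet)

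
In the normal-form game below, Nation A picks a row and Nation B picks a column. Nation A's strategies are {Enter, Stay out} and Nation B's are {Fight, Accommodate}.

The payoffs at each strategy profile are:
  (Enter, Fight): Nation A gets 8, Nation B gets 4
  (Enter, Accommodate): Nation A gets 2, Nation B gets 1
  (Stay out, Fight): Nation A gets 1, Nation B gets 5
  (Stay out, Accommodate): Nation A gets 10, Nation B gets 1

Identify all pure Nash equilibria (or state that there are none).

(Enter, Fight)

(Enter, Fight): Nation A gets 8 ≥ 1 from Stay out, and Nation B gets 4 ≥ 1 from Accommodate — Nash equilibrium.
(Enter, Accommodate): Nation A prefers Stay out (10 > 2); Nation B prefers Fight (4 > 1) — not an equilibrium.
(Stay out, Fight): Nation A prefers Enter (8 > 1) — not an equilibrium.
(Stay out, Accommodate): Nation B prefers Fight (5 > 1) — not an equilibrium.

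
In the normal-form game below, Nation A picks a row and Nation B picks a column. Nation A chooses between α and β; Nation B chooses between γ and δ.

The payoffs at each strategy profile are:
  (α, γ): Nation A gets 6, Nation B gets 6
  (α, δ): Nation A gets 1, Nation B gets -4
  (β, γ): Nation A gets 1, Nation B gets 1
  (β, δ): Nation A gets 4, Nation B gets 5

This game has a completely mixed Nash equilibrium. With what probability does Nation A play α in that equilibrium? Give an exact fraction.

Let p be the probability that Nation A plays α. In a completely mixed equilibrium, Nation B must be indifferent between γ and δ.
Nation B's expected payoff from γ is 6p + (1−p); from δ it is −4p + 5(1−p).
Setting these equal: 5p + 1 = −9p + 5, so p = 2/7.

2/7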